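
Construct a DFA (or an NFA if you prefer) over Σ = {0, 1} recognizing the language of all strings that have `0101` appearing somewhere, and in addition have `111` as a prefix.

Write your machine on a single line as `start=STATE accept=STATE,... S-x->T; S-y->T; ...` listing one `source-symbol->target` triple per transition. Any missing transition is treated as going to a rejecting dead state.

start=s0; accept=s8; s0-0->s1; s0-1->s2; s1-0->s1; s1-1->s1; s2-0->s1; s2-1->s3; s3-0->s1; s3-1->s4; s4-0->s5; s4-1->s4; s5-0->s5; s5-1->s6; s6-0->s7; s6-1->s4; s7-0->s5; s7-1->s8; s8-0->s8; s8-1->s8

Build one automaton per condition and run them in lockstep. The first has 5 states tracking whether and how much of `0101` has been seen; the second has 5 states tracking whether the input so far still matches the prefix `111`. A product state is a pair (one from each), accepting exactly when both do. After merging equivalent states the machine shrinks.
        0   1  
>  s0   s1  s2 
   s1   s1  s1 
   s2   s1  s3 
   s3   s1  s4 
   s4   s5  s4 
   s5   s5  s6 
   s6   s7  s4 
   s7   s5  s8 
 * s8   s8  s8 
(> = start, * = accepting)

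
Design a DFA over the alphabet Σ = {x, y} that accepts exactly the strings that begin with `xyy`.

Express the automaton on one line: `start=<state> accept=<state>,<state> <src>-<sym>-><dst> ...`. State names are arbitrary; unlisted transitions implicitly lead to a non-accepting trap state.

Walk along `xyy` while the input agrees: from q0 take `x` to q1, and so on. Any deviation drops to the rejecting sink q4. Once q3 is reached the prefix is confirmed and every continuation is accepted.
5 states suffice.
        x   y  
>  q0   q1  q4 
   q1   q4  q2 
   q2   q4  q3 
 * q3   q3  q3 
   q4   q4  q4 
(> = start, * = accepting)

start=q0 accept=q3 q0-x->q1 q0-y->q4 q1-x->q4 q1-y->q2 q2-x->q4 q2-y->q3 q3-x->q3 q3-y->q3 q4-x->q4 q4-y->q4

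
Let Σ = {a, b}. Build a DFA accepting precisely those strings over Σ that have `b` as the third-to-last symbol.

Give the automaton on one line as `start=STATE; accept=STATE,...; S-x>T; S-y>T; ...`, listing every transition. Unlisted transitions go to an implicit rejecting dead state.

A DFA must remember the last 3 symbols (since which symbol is third-to-last isn't known until the input ends). Use one state per possible window of the last ≤3 symbols; accept from those whose window starts with `b`.
15 states suffice.
          a    b  
>  S0     S1   S2 
   S1     S3   S4 
   S2     S5   S6 
   S3     S7   S8 
   S4     S9  S10 
   S5    S11  S12 
   S6    S13  S14 
   S7     S7   S8 
   S8     S9  S10 
   S9    S11  S12 
   S10   S13  S14 
 * S11    S7   S8 
 * S12    S9  S10 
 * S13   S11  S12 
 * S14   S13  S14 
(> = start, * = accepting)

start=S0; accept=S11,S12,S13,S14; S0-a>S1; S0-b>S2; S1-a>S3; S1-b>S4; S2-a>S5; S2-b>S6; S3-a>S7; S3-b>S8; S4-a>S9; S4-b>S10; S5-a>S11; S5-b>S12; S6-a>S13; S6-b>S14; S7-a>S7; S7-b>S8; S8-a>S9; S8-b>S10; S9-a>S11; S9-b>S12; S10-a>S13; S10-b>S14; S11-a>S7; S11-b>S8; S12-a>S9; S12-b>S10; S13-a>S11; S13-b>S12; S14-a>S13; S14-b>S14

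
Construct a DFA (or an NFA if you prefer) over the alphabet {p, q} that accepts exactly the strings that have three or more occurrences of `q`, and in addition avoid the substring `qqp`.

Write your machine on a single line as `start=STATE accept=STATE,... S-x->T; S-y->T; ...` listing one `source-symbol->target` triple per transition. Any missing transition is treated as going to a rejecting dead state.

start=A; accept=G,I,J; A-p->A; A-q->B; B-p->C; B-q->D; C-p->C; C-q->E; D-p->F; D-q->G; E-p->H; E-q->G; F-p->F; F-q->F; G-p->F; G-q->G; H-p->H; H-q->I; I-p->J; I-q->G; J-p->J; J-q->I

Handle the two conditions separately and then intersect. The first has 5 states tracking the count of `q`s, saturating at 4; the second has 4 states tracking partial matches of the forbidden pattern `qqp`. A product state is a pair (one from each), accepting exactly when both do. Minimizing collapses redundant product states.
       p  q 
>  A   A  B 
   B   C  D 
   C   C  E 
   D   F  G 
   E   H  G 
   F   F  F 
 * G   F  G 
   H   H  I 
 * I   J  G 
 * J   J  I 
(> = start, * = accepting)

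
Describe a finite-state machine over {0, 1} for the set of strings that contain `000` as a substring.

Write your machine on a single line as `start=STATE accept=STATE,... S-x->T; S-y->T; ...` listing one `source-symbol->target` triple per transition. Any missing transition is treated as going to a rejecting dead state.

start=q0; accept=q3; q0-0->q1; q0-1->q0; q1-0->q2; q1-1->q0; q2-0->q3; q2-1->q0; q3-0->q3; q3-1->q3

Track how much of `000` has been matched so far: state q0 is no progress, q3 is the absorbing accept state reached once `000` has occurred. Intermediate states record partial matches; on a mismatch, fall back to the longest reusable overlap.
With 4 states:
        0   1  
>  q0   q1  q0 
   q1   q2  q0 
   q2   q3  q0 
 * q3   q3  q3 
(> = start, * = accepting)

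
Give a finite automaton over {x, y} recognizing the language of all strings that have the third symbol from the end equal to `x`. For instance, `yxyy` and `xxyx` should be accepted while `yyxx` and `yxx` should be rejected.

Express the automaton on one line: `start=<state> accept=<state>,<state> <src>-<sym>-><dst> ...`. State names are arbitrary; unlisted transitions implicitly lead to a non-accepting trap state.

start=A accept=H,I,J,K A-x->B A-y->C B-x->D B-y->E C-x->F C-y->G D-x->H D-y->I E-x->J E-y->K F-x->L F-y->M G-x->N G-y->O H-x->H H-y->I I-x->J I-y->K J-x->L J-y->M K-x->N K-y->O L-x->H L-y->I M-x->J M-y->K N-x->L N-y->M O-x->N O-y->O

Because acceptance depends on a position counted from the end, the machine has to buffer the most recent 3 symbols. Make each state the string of the last up-to-3 symbols read; on input `x` shift the window left and append `x`. Accept when the buffered window has length 3 and begins with `x`.
       x  y 
>  A   B  C 
   B   D  E 
   C   F  G 
   D   H  I 
   E   J  K 
   F   L  M 
   G   N  O 
 * H   H  I 
 * I   J  K 
 * J   L  M 
 * K   N  O 
   L   H  I 
   M   J  K 
   N   L  M 
   O   N  O 
(> = start, * = accepting)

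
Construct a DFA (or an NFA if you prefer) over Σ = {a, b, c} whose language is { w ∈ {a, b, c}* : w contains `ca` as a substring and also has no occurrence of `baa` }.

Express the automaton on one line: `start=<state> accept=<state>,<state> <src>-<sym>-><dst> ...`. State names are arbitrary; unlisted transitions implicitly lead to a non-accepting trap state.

start=q0 accept=q4,q6,q8 q0-a->q0 q0-b->q1 q0-c->q2 q1-a->q3 q1-b->q1 q1-c->q2 q2-a->q4 q2-b->q1 q2-c->q2 q3-a->q5 q3-b->q1 q3-c->q2 q4-a->q4 q4-b->q6 q4-c->q4 q5-a->q5 q5-b->q5 q5-c->q7 q6-a->q8 q6-b->q6 q6-c->q4 q7-a->q9 q7-b->q5 q7-c->q7 q8-a->q9 q8-b->q6 q8-c->q4 q9-a->q9 q9-b->q9 q9-c->q9

Build one automaton per condition and run them in lockstep. One (3 states) tracks whether and how much of `ca` has been seen; the other (4 states) tracks partial matches of the forbidden pattern `baa`. Each combined state is a pair, one component from each; accept when both components accept.
        a   b   c  
>  q0   q0  q1  q2 
   q1   q3  q1  q2 
   q2   q4  q1  q2 
   q3   q5  q1  q2 
 * q4   q4  q6  q4 
   q5   q5  q5  q7 
 * q6   q8  q6  q4 
   q7   q9  q5  q7 
 * q8   q9  q6  q4 
   q9   q9  q9  q9 
(> = start, * = accepting)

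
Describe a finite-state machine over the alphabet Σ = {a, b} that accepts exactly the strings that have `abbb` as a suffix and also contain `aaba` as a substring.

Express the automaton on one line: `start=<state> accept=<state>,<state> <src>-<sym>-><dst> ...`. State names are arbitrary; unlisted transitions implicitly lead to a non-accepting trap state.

Build one automaton per condition and run them in lockstep. One (5 states) tracks how much of the suffix `abbb` has currently been matched; the other (5 states) tracks whether and how much of `aaba` has been seen. Each combined state is a pair, one component from each; accept when both components accept. After merging equivalent states the machine shrinks.
        a   b  
>  s0   s1  s0 
   s1   s2  s0 
   s2   s2  s3 
   s3   s4  s0 
   s4   s4  s5 
   s5   s4  s6 
   s6   s4  s7 
 * s7   s4  s8 
   s8   s4  s8 
(> = start, * = accepting)

start=s0 accept=s7 s0-a->s1 s0-b->s0 s1-a->s2 s1-b->s0 s2-a->s2 s2-b->s3 s3-a->s4 s3-b->s0 s4-a->s4 s4-b->s5 s5-a->s4 s5-b->s6 s6-a->s4 s6-b->s7 s7-a->s4 s7-b->s8 s8-a->s4 s8-b->s8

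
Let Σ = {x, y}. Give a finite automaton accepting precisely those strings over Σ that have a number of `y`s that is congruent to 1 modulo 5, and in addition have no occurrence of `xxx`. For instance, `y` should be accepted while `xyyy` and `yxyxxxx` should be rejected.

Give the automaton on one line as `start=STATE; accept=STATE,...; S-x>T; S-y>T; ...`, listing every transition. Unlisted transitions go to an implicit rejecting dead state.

Handle the two conditions separately and then intersect. The first has 5 states tracking the count of `y`s modulo 5; the second has 4 states tracking partial matches of the forbidden pattern `xxx`. A product state is a pair (one from each), accepting exactly when both do. Equivalent product states are then merged.
16 states suffice.
          x    y  
>  q0     q1   q2 
   q1     q3   q2 
 * q2     q4   q5 
   q3     q6   q2 
 * q4     q7   q5 
   q5     q8   q9 
   q6     q6   q6 
 * q7     q6   q5 
   q8    q10   q9 
   q9    q11  q12 
   q10    q6   q9 
   q11   q13  q12 
   q12   q14   q0 
   q13    q6  q12 
   q14   q15   q0 
   q15    q6   q0 
(> = start, * = accepting)

start=q0; accept=q2,q4,q7; q0-x>q1; q0-y>q2; q1-x>q3; q1-y>q2; q2-x>q4; q2-y>q5; q3-x>q6; q3-y>q2; q4-x>q7; q4-y>q5; q5-x>q8; q5-y>q9; q6-x>q6; q6-y>q6; q7-x>q6; q7-y>q5; q8-x>q10; q8-y>q9; q9-x>q11; q9-y>q12; q10-x>q6; q10-y>q9; q11-x>q13; q11-y>q12; q12-x>q14; q12-y>q0; q13-x>q6; q13-y>q12; q14-x>q15; q14-y>q0; q15-x>q6; q15-y>q0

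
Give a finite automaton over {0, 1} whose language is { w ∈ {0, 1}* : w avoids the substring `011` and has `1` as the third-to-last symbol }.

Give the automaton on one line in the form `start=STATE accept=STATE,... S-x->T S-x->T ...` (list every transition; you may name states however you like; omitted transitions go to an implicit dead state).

Build one automaton per condition and run them in lockstep. The first has 4 states tracking partial matches of the forbidden pattern `011`; the second has 15 states tracking the last 3 symbols read. A product state is a pair (one from each), accepting exactly when both do. Equivalent product states are then merged.
With 11 states:
          0    1  
>  q0     q1   q2 
   q1     q1   q3 
   q2     q4   q5 
   q3     q4   q6 
   q4     q7   q8 
   q5     q9  q10 
   q6     q6   q6 
 * q7     q1   q3 
 * q8     q4   q6 
 * q9     q7   q8 
 * q10    q9  q10 
(> = start, * = accepting)

start=q0 accept=q7,q8,q9,q10 q0-0->q1 q0-1->q2 q1-0->q1 q1-1->q3 q2-0->q4 q2-1->q5 q3-0->q4 q3-1->q6 q4-0->q7 q4-1->q8 q5-0->q9 q5-1->q10 q6-0->q6 q6-1->q6 q7-0->q1 q7-1->q3 q8-0->q4 q8-1->q6 q9-0->q7 q9-1->q8 q10-0->q9 q10-1->q10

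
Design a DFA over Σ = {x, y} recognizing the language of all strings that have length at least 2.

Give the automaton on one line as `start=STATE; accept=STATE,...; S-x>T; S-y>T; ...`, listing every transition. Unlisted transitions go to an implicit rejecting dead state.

We only need to distinguish lengths 0, 1, …, 2, and '>2'. Chain s0 → s1 → s2 → s3 on every symbol, with s3 looping. Accepting states: {s2, s3}.
A 4-state machine:
        x   y  
>  s0   s1  s1 
   s1   s2  s2 
 * s2   s3  s3 
 * s3   s3  s3 
(> = start, * = accepting)

start=s0; accept=s2,s3; s0-x>s1; s0-y>s1; s1-x>s2; s1-y>s2; s2-x>s3; s2-y>s3; s3-x>s3; s3-y>s3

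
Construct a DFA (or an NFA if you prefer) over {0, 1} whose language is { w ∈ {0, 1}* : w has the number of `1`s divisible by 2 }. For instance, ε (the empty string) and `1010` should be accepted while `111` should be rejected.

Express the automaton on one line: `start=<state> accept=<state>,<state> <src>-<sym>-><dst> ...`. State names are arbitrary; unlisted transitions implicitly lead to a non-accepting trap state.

start=q0 accept=q0 q0-0->q0 q0-1->q1 q1-0->q1 q1-1->q0

Keep the running count of `1`s modulo 2: each `1` advances along the cycle q0 → q1 → q0 while other symbols loop. Accept at q0.
        0   1  
>* q0   q0  q1 
   q1   q1  q0 
(> = start, * = accepting)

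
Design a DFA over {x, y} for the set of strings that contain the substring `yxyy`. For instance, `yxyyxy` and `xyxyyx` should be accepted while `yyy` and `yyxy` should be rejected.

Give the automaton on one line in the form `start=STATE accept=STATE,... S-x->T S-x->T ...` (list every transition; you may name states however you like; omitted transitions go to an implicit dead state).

States s0..s3 record the length of the longest prefix of `yxyy` that matches the current input suffix. Reaching s4 means `yxyy` has been seen, and we stay there forever. Accept from s4.
        x   y  
>  s0   s0  s1 
   s1   s2  s1 
   s2   s0  s3 
   s3   s2  s4 
 * s4   s4  s4 
(> = start, * = accepting)

start=s0 accept=s4 s0-x->s0 s0-y->s1 s1-x->s2 s1-y->s1 s2-x->s0 s2-y->s3 s3-x->s2 s3-y->s4 s4-x->s4 s4-y->s4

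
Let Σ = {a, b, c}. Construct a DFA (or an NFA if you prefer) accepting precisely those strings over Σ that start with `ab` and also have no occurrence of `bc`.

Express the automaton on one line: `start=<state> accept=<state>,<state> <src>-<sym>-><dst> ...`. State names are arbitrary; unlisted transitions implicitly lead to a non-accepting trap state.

Handle the two conditions separately and then intersect. The first has 4 states tracking whether the input so far still matches the prefix `ab`; the second has 3 states tracking partial matches of the forbidden pattern `bc`. A product state is a pair (one from each), accepting exactly when both do. Minimizing collapses redundant product states.
5 states suffice.
        a   b   c  
>  q0   q1  q2  q2 
   q1   q2  q3  q2 
   q2   q2  q2  q2 
 * q3   q4  q3  q2 
 * q4   q4  q3  q4 
(> = start, * = accepting)

start=q0 accept=q3,q4 q0-a->q1 q0-b->q2 q0-c->q2 q1-a->q2 q1-b->q3 q1-c->q2 q2-a->q2 q2-b->q2 q2-c->q2 q3-a->q4 q3-b->q3 q3-c->q2 q4-a->q4 q4-b->q3 q4-c->q4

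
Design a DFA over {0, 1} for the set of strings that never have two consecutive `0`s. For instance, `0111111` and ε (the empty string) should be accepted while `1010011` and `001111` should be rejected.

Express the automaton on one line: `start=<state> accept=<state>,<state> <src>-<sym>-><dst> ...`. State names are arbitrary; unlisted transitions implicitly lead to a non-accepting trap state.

Track partial matches of the forbidden pattern `00`. State s2 is a dead state reached once `00` has occurred; every other state accepts. s0 means no part of `00` is currently matched.
With 3 states:
        0   1  
>* s0   s1  s0 
 * s1   s2  s0 
   s2   s2  s2 
(> = start, * = accepting)

start=s0 accept=s0,s1 s0-0->s1 s0-1->s0 s1-0->s2 s1-1->s0 s2-0->s2 s2-1->s2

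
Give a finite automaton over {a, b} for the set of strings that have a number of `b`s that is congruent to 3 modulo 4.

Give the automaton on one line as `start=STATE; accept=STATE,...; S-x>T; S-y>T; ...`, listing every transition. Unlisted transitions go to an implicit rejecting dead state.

start=S0; accept=S3; S0-a>S0; S0-b>S1; S1-a>S1; S1-b>S2; S2-a>S2; S2-b>S3; S3-a>S3; S3-b>S0

Keep the running count of `b`s modulo 4: each `b` advances along the cycle S0 → S1 → S2 → S3 → S0 while other symbols loop. Accept at S3.
        a   b  
>  S0   S0  S1 
   S1   S1  S2 
   S2   S2  S3 
 * S3   S3  S0 
(> = start, * = accepting)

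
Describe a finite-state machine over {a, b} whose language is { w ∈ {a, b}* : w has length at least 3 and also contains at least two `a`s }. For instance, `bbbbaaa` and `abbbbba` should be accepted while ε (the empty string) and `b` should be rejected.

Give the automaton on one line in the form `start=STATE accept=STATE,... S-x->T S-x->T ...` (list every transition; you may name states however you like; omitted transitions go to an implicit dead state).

Handle the two conditions separately and then intersect. The first has 5 states tracking the input length, saturating at 4; the second has 4 states tracking the count of `a`s, saturating at 3. A product state is a pair (one from each), accepting exactly when both do. Minimizing collapses redundant product states.
6 states suffice.
        a   b  
>  q0   q1  q2 
   q1   q3  q4 
   q2   q4  q2 
   q3   q5  q5 
   q4   q5  q4 
 * q5   q5  q5 
(> = start, * = accepting)

start=q0 accept=q5 q0-a->q1 q0-b->q2 q1-a->q3 q1-b->q4 q2-a->q4 q2-b->q2 q3-a->q5 q3-b->q5 q4-a->q5 q4-b->q4 q5-a->q5 q5-b->q5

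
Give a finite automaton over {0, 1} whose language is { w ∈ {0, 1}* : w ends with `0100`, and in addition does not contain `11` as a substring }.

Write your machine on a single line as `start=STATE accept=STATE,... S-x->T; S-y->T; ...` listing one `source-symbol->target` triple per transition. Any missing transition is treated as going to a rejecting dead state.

start=A; accept=G; A-0->B; A-1->C; B-0->B; B-1->D; C-0->B; C-1->E; D-0->F; D-1->E; E-0->E; E-1->E; F-0->G; F-1->D; G-0->B; G-1->D

Handle the two conditions separately and then intersect. One (5 states) tracks how much of the suffix `0100` has currently been matched; the other (3 states) tracks partial matches of the forbidden pattern `11`. Each combined state is a pair, one component from each; accept when both components accept. After merging equivalent states the machine shrinks.
       0  1 
>  A   B  C 
   B   B  D 
   C   B  E 
   D   F  E 
   E   E  E 
   F   G  D 
 * G   B  D 
(> = start, * = accepting)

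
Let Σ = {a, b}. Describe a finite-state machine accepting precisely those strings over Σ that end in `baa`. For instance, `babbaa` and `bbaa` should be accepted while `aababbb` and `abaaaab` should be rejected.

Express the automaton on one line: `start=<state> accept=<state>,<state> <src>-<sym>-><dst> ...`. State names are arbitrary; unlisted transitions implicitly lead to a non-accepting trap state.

Remember how much of `baa` the current input suffix matches. State s0 means no match yet; s1 means the last symbol is `b`; s2 means the last 2 symbols are `ba`; s3 means the last 3 symbols are `baa`. Only s3 accepts. On a mismatch, fall back to the longest proper suffix that is still a prefix of `baa`.
4 states suffice.
        a   b  
>  s0   s0  s1 
   s1   s2  s1 
   s2   s3  s1 
 * s3   s0  s1 
(> = start, * = accepting)

start=s0 accept=s3 s0-a->s0 s0-b->s1 s1-a->s2 s1-b->s1 s2-a->s3 s2-b->s1 s3-a->s0 s3-b->s1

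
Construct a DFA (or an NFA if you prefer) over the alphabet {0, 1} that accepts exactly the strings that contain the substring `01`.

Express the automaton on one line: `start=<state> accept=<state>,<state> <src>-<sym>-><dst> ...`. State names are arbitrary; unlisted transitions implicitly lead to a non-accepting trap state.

start=q0 accept=q2 q0-0->q1 q0-1->q0 q1-0->q1 q1-1->q2 q2-0->q2 q2-1->q2

States q0..q1 record the length of the longest prefix of `01` that matches the current input suffix. Reaching q2 means `01` has been seen, and we stay there forever. Accept from q2.
With 3 states:
        0   1  
>  q0   q1  q0 
   q1   q1  q2 
 * q2   q2  q2 
(> = start, * = accepting)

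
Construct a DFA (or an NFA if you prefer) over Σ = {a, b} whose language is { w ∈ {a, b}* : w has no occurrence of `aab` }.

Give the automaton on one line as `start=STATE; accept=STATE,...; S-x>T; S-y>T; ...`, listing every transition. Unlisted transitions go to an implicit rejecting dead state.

start=q0; accept=q0,q1,q2; q0-a>q1; q0-b>q0; q1-a>q2; q1-b>q0; q2-a>q2; q2-b>q3; q3-a>q3; q3-b>q3

Track partial matches of the forbidden pattern `aab`. State q3 is a dead state reached once `aab` has occurred; every other state accepts. q0 means no part of `aab` is currently matched.
4 states suffice.
        a   b  
>* q0   q1  q0 
 * q1   q2  q0 
 * q2   q2  q3 
   q3   q3  q3 
(> = start, * = accepting)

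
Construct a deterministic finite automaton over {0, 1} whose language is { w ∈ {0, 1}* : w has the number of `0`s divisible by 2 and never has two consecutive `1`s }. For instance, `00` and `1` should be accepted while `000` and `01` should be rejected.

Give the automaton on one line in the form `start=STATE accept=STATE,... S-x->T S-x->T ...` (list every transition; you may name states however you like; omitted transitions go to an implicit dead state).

start=S0 accept=S0,S2 S0-0->S1 S0-1->S2 S1-0->S0 S1-1->S3 S2-0->S1 S2-1->S4 S3-0->S0 S3-1->S4 S4-0->S4 S4-1->S4

Build one automaton per condition and run them in lockstep. One (2 states) tracks the count of `0`s modulo 2; the other (3 states) tracks partial matches of the forbidden pattern `11`. Each combined state is a pair, one component from each; accept when both components accept. Equivalent product states are then merged.
        0   1  
>* S0   S1  S2 
   S1   S0  S3 
 * S2   S1  S4 
   S3   S0  S4 
   S4   S4  S4 
(> = start, * = accepting)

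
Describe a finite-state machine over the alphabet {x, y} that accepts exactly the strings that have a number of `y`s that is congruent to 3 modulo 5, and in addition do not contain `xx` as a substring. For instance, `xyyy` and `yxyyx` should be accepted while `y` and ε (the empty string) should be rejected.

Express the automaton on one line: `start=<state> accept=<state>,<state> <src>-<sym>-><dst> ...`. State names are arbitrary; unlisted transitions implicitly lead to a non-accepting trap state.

Handle the two conditions separately and then intersect. One (5 states) tracks the count of `y`s modulo 5; the other (3 states) tracks partial matches of the forbidden pattern `xx`. Each combined state is a pair, one component from each; accept when both components accept. After merging equivalent states the machine shrinks.
          x    y  
>  q0     q1   q2 
   q1     q3   q2 
   q2     q4   q5 
   q3     q3   q3 
   q4     q3   q5 
   q5     q6   q7 
   q6     q3   q7 
 * q7     q8   q9 
 * q8     q3   q9 
   q9    q10   q0 
   q10    q3   q0 
(> = start, * = accepting)

start=q0 accept=q7,q8 q0-x->q1 q0-y->q2 q1-x->q3 q1-y->q2 q2-x->q4 q2-y->q5 q3-x->q3 q3-y->q3 q4-x->q3 q4-y->q5 q5-x->q6 q5-y->q7 q6-x->q3 q6-y->q7 q7-x->q8 q7-y->q9 q8-x->q3 q8-y->q9 q9-x->q10 q9-y->q0 q10-x->q3 q10-y->q0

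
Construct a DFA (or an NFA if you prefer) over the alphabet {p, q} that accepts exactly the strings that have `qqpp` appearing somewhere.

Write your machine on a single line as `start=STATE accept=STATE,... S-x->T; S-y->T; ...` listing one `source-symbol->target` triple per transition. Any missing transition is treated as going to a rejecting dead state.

start=S0; accept=S4; S0-p->S0; S0-q->S1; S1-p->S0; S1-q->S2; S2-p->S3; S2-q->S2; S3-p->S4; S3-q->S1; S4-p->S4; S4-q->S4

Track how much of `qqpp` has been matched so far: state S0 is no progress, S4 is the absorbing accept state reached once `qqpp` has occurred. Intermediate states record partial matches; on a mismatch, fall back to the longest reusable overlap.
5 states suffice.
        p   q  
>  S0   S0  S1 
   S1   S0  S2 
   S2   S3  S2 
   S3   S4  S1 
 * S4   S4  S4 
(> = start, * = accepting)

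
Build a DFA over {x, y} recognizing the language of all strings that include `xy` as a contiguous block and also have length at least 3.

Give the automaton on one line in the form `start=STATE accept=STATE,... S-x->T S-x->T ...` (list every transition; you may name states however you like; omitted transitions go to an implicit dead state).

start=q0 accept=q7,q10 q0-x->q1 q0-y->q2 q1-x->q3 q1-y->q4 q2-x->q3 q2-y->q5 q3-x->q6 q3-y->q7 q4-x->q7 q4-y->q7 q5-x->q6 q5-y->q8 q6-x->q9 q6-y->q10 q7-x->q10 q7-y->q10 q8-x->q9 q8-y->q11 q9-x->q9 q9-y->q10 q10-x->q10 q10-y->q10 q11-x->q9 q11-y->q11

Build one automaton per condition and run them in lockstep. The first has 3 states tracking whether and how much of `xy` has been seen; the second has 5 states tracking the input length, saturating at 4. A product state is a pair (one from each), accepting exactly when both do.
A 12-state machine:
          x    y  
>  q0     q1   q2 
   q1     q3   q4 
   q2     q3   q5 
   q3     q6   q7 
   q4     q7   q7 
   q5     q6   q8 
   q6     q9  q10 
 * q7    q10  q10 
   q8     q9  q11 
   q9     q9  q10 
 * q10   q10  q10 
   q11    q9  q11 
(> = start, * = accepting)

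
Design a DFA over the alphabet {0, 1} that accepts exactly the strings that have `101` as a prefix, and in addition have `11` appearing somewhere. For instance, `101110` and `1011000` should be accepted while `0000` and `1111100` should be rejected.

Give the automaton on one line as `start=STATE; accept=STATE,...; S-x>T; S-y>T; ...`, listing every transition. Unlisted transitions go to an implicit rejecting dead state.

start=s0; accept=s6; s0-0>s1; s0-1>s2; s1-0>s1; s1-1>s1; s2-0>s3; s2-1>s1; s3-0>s1; s3-1>s4; s4-0>s5; s4-1>s6; s5-0>s5; s5-1>s4; s6-0>s6; s6-1>s6

Run two small machines in parallel and take their product. The first has 5 states tracking whether the input so far still matches the prefix `101`; the second has 3 states tracking whether and how much of `11` has been seen. A product state is a pair (one from each), accepting exactly when both do. After merging equivalent states the machine shrinks.
With 7 states:
        0   1  
>  s0   s1  s2 
   s1   s1  s1 
   s2   s3  s1 
   s3   s1  s4 
   s4   s5  s6 
   s5   s5  s4 
 * s6   s6  s6 
(> = start, * = accepting)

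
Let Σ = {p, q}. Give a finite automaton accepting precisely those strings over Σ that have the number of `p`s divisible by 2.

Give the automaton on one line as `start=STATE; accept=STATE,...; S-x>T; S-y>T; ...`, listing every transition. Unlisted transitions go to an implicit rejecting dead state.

start=S0; accept=S0; S0-p>S1; S0-q>S0; S1-p>S0; S1-q>S1

Keep the running count of `p`s modulo 2: each `p` advances along the cycle S0 → S1 → S0 while other symbols loop. Accept at S0.
2 states suffice.
        p   q  
>* S0   S1  S0 
   S1   S0  S1 
(> = start, * = accepting)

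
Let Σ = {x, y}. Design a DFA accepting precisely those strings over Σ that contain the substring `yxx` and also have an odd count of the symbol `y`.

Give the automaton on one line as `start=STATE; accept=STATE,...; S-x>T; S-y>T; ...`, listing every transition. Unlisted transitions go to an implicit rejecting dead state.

Run two small machines in parallel and take their product. One (4 states) tracks whether and how much of `yxx` has been seen; the other (2 states) tracks the count of `y`s modulo 2. Each combined state is a pair, one component from each; accept when both components accept.
With 7 states:
        x   y  
>  s0   s0  s1 
   s1   s2  s3 
   s2   s4  s3 
   s3   s5  s1 
 * s4   s4  s6 
   s5   s6  s1 
   s6   s6  s4 
(> = start, * = accepting)

start=s0; accept=s4; s0-x>s0; s0-y>s1; s1-x>s2; s1-y>s3; s2-x>s4; s2-y>s3; s3-x>s5; s3-y>s1; s4-x>s4; s4-y>s6; s5-x>s6; s5-y>s1; s6-x>s6; s6-y>s4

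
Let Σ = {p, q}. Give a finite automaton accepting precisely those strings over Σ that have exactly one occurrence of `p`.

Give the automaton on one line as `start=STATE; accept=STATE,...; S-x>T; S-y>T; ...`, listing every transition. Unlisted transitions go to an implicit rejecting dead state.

Count `p`s, saturating at 2: state A means no `p` yet, B means one `p` seen, C means more than one. Each `p` increments (capped at C); other symbols loop. Accept from {B}.
       p  q 
>  A   B  A 
 * B   C  B 
   C   C  C 
(> = start, * = accepting)

start=A; accept=B; A-p>B; A-q>A; B-p>C; B-q>B; C-p>C; C-q>C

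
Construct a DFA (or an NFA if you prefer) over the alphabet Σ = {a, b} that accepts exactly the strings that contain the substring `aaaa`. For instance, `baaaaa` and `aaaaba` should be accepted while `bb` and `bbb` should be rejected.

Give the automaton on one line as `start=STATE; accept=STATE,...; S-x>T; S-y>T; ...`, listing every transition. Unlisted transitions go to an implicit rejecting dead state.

States q0..q3 record the length of the longest prefix of `aaaa` that matches the current input suffix. Reaching q4 means `aaaa` has been seen, and we stay there forever. Accept from q4.
5 states suffice.
        a   b  
>  q0   q1  q0 
   q1   q2  q0 
   q2   q3  q0 
   q3   q4  q0 
 * q4   q4  q4 
(> = start, * = accepting)

start=q0; accept=q4; q0-a>q1; q0-b>q0; q1-a>q2; q1-b>q0; q2-a>q3; q2-b>q0; q3-a>q4; q3-b>q0; q4-a>q4; q4-b>q4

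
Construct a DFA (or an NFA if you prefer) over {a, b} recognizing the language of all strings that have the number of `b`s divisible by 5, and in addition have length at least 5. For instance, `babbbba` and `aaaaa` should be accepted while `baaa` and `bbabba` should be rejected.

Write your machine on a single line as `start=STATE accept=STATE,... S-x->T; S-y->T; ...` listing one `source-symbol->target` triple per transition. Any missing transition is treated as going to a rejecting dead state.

Build one automaton per condition and run them in lockstep. The first has 5 states tracking the count of `b`s modulo 5; the second has 7 states tracking the input length, saturating at 6. A product state is a pair (one from each), accepting exactly when both do. Equivalent product states are then merged.
With 10 states:
        a   b  
>  s0   s1  s2 
   s1   s3  s2 
   s2   s2  s4 
   s3   s5  s2 
   s4   s4  s6 
   s5   s7  s2 
   s6   s6  s8 
   s7   s9  s2 
   s8   s8  s9 
 * s9   s9  s2 
(> = start, * = accepting)

start=s0; accept=s9; s0-a->s1; s0-b->s2; s1-a->s3; s1-b->s2; s2-a->s2; s2-b->s4; s3-a->s5; s3-b->s2; s4-a->s4; s4-b->s6; s5-a->s7; s5-b->s2; s6-a->s6; s6-b->s8; s7-a->s9; s7-b->s2; s8-a->s8; s8-b->s9; s9-a->s9; s9-b->s2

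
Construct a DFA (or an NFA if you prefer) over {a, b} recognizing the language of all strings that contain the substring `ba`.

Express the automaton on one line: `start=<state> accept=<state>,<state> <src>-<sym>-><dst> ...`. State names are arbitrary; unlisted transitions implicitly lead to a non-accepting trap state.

Track how much of `ba` has been matched so far: state S0 is no progress, S2 is the absorbing accept state reached once `ba` has occurred. Intermediate states record partial matches; on a mismatch, fall back to the longest reusable overlap.
With 3 states:
        a   b  
>  S0   S0  S1 
   S1   S2  S1 
 * S2   S2  S2 
(> = start, * = accepting)

start=S0 accept=S2 S0-a->S0 S0-b->S1 S1-a->S2 S1-b->S1 S2-a->S2 S2-b->S2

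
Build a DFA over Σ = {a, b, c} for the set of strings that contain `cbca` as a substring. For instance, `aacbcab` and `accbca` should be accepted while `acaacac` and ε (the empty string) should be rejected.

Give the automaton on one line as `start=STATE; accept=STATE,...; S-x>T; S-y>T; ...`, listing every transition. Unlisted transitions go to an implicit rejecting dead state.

Track how much of `cbca` has been matched so far: state s0 is no progress, s4 is the absorbing accept state reached once `cbca` has occurred. Intermediate states record partial matches; on a mismatch, fall back to the longest reusable overlap.
5 states suffice.
        a   b   c  
>  s0   s0  s0  s1 
   s1   s0  s2  s1 
   s2   s0  s0  s3 
   s3   s4  s2  s1 
 * s4   s4  s4  s4 
(> = start, * = accepting)

start=s0; accept=s4; s0-a>s0; s0-b>s0; s0-c>s1; s1-a>s0; s1-b>s2; s1-c>s1; s2-a>s0; s2-b>s0; s2-c>s3; s3-a>s4; s3-b>s2; s3-c>s1; s4-a>s4; s4-b>s4; s4-c>s4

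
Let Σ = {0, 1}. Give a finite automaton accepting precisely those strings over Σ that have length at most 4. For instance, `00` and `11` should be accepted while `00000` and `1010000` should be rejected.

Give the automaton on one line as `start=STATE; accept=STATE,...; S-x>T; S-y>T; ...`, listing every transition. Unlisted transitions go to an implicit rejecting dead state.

start=q0; accept=q0,q1,q2,q3,q4; q0-0>q1; q0-1>q1; q1-0>q2; q1-1>q2; q2-0>q3; q2-1>q3; q3-0>q4; q3-1>q4; q4-0>q5; q4-1>q5; q5-0>q5; q5-1>q5

We only need to distinguish lengths 0, 1, …, 4, and '>4'. Chain q0 → q1 → q2 → q3 → q4 → q5 on every symbol, with q5 looping. Accepting states: {q0, q1, q2, q3, q4}.
A 6-state machine:
        0   1  
>* q0   q1  q1 
 * q1   q2  q2 
 * q2   q3  q3 
 * q3   q4  q4 
 * q4   q5  q5 
   q5   q5  q5 
(> = start, * = accepting)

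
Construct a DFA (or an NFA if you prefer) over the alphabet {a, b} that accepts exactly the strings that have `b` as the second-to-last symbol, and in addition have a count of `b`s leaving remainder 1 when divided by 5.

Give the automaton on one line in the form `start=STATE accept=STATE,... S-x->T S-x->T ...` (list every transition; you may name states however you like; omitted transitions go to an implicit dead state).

start=s0 accept=s5,s22 s0-a->s1 s0-b->s2 s1-a->s3 s1-b->s4 s2-a->s5 s2-b->s6 s3-a->s3 s3-b->s4 s4-a->s5 s4-b->s6 s5-a->s7 s5-b->s8 s6-a->s9 s6-b->s10 s7-a->s7 s7-b->s8 s8-a->s9 s8-b->s10 s9-a->s11 s9-b->s12 s10-a->s13 s10-b->s14 s11-a->s11 s11-b->s12 s12-a->s13 s12-b->s14 s13-a->s15 s13-b->s16 s14-a->s17 s14-b->s18 s15-a->s15 s15-b->s16 s16-a->s17 s16-b->s18 s17-a->s19 s17-b->s20 s18-a->s21 s18-b->s22 s19-a->s19 s19-b->s20 s20-a->s21 s20-b->s22 s21-a->s3 s21-b->s4 s22-a->s5 s22-b->s6

Build one automaton per condition and run them in lockstep. One (7 states) tracks the last 2 symbols read; the other (5 states) tracks the count of `b`s modulo 5. Each combined state is a pair, one component from each; accept when both components accept.
23 states suffice.
          a    b  
>  s0     s1   s2 
   s1     s3   s4 
   s2     s5   s6 
   s3     s3   s4 
   s4     s5   s6 
 * s5     s7   s8 
   s6     s9  s10 
   s7     s7   s8 
   s8     s9  s10 
   s9    s11  s12 
   s10   s13  s14 
   s11   s11  s12 
   s12   s13  s14 
   s13   s15  s16 
   s14   s17  s18 
   s15   s15  s16 
   s16   s17  s18 
   s17   s19  s20 
   s18   s21  s22 
   s19   s19  s20 
   s20   s21  s22 
   s21    s3   s4 
 * s22    s5   s6 
(> = start, * = accepting)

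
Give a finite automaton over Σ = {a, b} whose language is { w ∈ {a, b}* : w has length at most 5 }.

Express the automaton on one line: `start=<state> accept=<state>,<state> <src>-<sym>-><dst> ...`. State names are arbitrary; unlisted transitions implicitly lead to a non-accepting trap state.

start=S0 accept=S0,S1,S2,S3,S4,S5 S0-a->S1 S0-b->S1 S1-a->S2 S1-b->S2 S2-a->S3 S2-b->S3 S3-a->S4 S3-b->S4 S4-a->S5 S4-b->S5 S5-a->S6 S5-b->S6 S6-a->S6 S6-b->S6

We only need to distinguish lengths 0, 1, …, 5, and '>5'. Chain S0 → S1 → S2 → S3 → S4 → S5 → S6 on every symbol, with S6 looping. Accepting states: {S0, S1, S2, S3, S4, S5}.
7 states suffice.
        a   b  
>* S0   S1  S1 
 * S1   S2  S2 
 * S2   S3  S3 
 * S3   S4  S4 
 * S4   S5  S5 
 * S5   S6  S6 
   S6   S6  S6 
(> = start, * = accepting)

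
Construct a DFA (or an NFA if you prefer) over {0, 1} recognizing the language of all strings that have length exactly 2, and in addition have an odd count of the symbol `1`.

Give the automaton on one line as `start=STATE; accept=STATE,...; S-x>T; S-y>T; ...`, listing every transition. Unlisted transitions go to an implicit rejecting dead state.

Build one automaton per condition and run them in lockstep. The first has 4 states tracking the input length, saturating at 3; the second has 2 states tracking the count of `1`s modulo 2. A product state is a pair (one from each), accepting exactly when both do.
With 7 states:
        0   1  
>  s0   s1  s2 
   s1   s3  s4 
   s2   s4  s3 
   s3   s5  s6 
 * s4   s6  s5 
   s5   s5  s6 
   s6   s6  s5 
(> = start, * = accepting)

start=s0; accept=s4; s0-0>s1; s0-1>s2; s1-0>s3; s1-1>s4; s2-0>s4; s2-1>s3; s3-0>s5; s3-1>s6; s4-0>s6; s4-1>s5; s5-0>s5; s5-1>s6; s6-0>s6; s6-1>s5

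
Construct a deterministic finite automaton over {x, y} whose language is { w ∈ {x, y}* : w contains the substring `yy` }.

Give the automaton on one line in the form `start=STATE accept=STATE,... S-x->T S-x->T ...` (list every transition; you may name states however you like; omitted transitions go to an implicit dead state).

States q0..q1 record the length of the longest prefix of `yy` that matches the current input suffix. Reaching q2 means `yy` has been seen, and we stay there forever. Accept from q2.
        x   y  
>  q0   q0  q1 
   q1   q0  q2 
 * q2   q2  q2 
(> = start, * = accepting)

start=q0 accept=q2 q0-x->q0 q0-y->q1 q1-x->q0 q1-y->q2 q2-x->q2 q2-y->q2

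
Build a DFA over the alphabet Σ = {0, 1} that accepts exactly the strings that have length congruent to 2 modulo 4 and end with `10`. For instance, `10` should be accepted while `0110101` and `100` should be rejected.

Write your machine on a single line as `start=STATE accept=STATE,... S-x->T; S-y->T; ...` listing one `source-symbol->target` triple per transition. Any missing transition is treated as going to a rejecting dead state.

start=s0; accept=s5; s0-0->s1; s0-1->s2; s1-0->s3; s1-1->s4; s2-0->s5; s2-1->s4; s3-0->s6; s3-1->s7; s4-0->s8; s4-1->s7; s5-0->s6; s5-1->s7; s6-0->s0; s6-1->s9; s7-0->s10; s7-1->s9; s8-0->s0; s8-1->s9; s9-0->s11; s9-1->s2; s10-0->s1; s10-1->s2; s11-0->s3; s11-1->s4

Handle the two conditions separately and then intersect. The first has 4 states tracking the input length modulo 4; the second has 3 states tracking how much of the suffix `10` has currently been matched. A product state is a pair (one from each), accepting exactly when both do.
A 12-state machine:
          0    1  
>  s0     s1   s2 
   s1     s3   s4 
   s2     s5   s4 
   s3     s6   s7 
   s4     s8   s7 
 * s5     s6   s7 
   s6     s0   s9 
   s7    s10   s9 
   s8     s0   s9 
   s9    s11   s2 
   s10    s1   s2 
   s11    s3   s4 
(> = start, * = accepting)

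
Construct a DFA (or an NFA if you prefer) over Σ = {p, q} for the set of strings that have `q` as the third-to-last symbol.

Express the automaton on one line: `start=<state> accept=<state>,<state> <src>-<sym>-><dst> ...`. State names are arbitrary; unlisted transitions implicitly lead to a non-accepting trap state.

Because acceptance depends on a position counted from the end, the machine has to buffer the most recent 3 symbols. Make each state the string of the last up-to-3 symbols read; on input `x` shift the window left and append `x`. Accept when the buffered window has length 3 and begins with `q`.
With 15 states:
          p    q  
>  s0     s1   s2 
   s1     s3   s4 
   s2     s5   s6 
   s3     s7   s8 
   s4     s9  s10 
   s5    s11  s12 
   s6    s13  s14 
   s7     s7   s8 
   s8     s9  s10 
   s9    s11  s12 
   s10   s13  s14 
 * s11    s7   s8 
 * s12    s9  s10 
 * s13   s11  s12 
 * s14   s13  s14 
(> = start, * = accepting)

start=s0 accept=s11,s12,s13,s14 s0-p->s1 s0-q->s2 s1-p->s3 s1-q->s4 s2-p->s5 s2-q->s6 s3-p->s7 s3-q->s8 s4-p->s9 s4-q->s10 s5-p->s11 s5-q->s12 s6-p->s13 s6-q->s14 s7-p->s7 s7-q->s8 s8-p->s9 s8-q->s10 s9-p->s11 s9-q->s12 s10-p->s13 s10-q->s14 s11-p->s7 s11-q->s8 s12-p->s9 s12-q->s10 s13-p->s11 s13-q->s12 s14-p->s13 s14-q->s14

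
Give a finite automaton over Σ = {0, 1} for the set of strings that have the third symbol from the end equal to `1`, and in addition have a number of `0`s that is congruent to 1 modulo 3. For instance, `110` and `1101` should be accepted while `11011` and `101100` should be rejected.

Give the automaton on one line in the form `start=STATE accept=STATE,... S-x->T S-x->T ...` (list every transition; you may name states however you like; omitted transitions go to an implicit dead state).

start=q0 accept=q9,q10,q12,q13 q0-0->q1 q0-1->q2 q1-0->q3 q1-1->q4 q2-0->q5 q2-1->q6 q3-0->q0 q3-1->q7 q4-0->q3 q4-1->q8 q5-0->q3 q5-1->q9 q6-0->q10 q6-1->q6 q7-0->q11 q7-1->q7 q8-0->q3 q8-1->q12 q9-0->q3 q9-1->q8 q10-0->q3 q10-1->q9 q11-0->q13 q11-1->q2 q12-0->q3 q12-1->q12 q13-0->q3 q13-1->q4

Handle the two conditions separately and then intersect. One (15 states) tracks the last 3 symbols read; the other (3 states) tracks the count of `0`s modulo 3. Each combined state is a pair, one component from each; accept when both components accept. Equivalent product states are then merged.
A 14-state machine:
          0    1  
>  q0     q1   q2 
   q1     q3   q4 
   q2     q5   q6 
   q3     q0   q7 
   q4     q3   q8 
   q5     q3   q9 
   q6    q10   q6 
   q7    q11   q7 
   q8     q3  q12 
 * q9     q3   q8 
 * q10    q3   q9 
   q11   q13   q2 
 * q12    q3  q12 
 * q13    q3   q4 
(> = start, * = accepting)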